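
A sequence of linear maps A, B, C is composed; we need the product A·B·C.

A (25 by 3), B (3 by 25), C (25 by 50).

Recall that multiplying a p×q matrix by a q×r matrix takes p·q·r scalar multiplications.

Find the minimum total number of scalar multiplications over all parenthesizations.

7500

Order (A·(B·C)): (B·C): 3×25 by 25×50 → 3×50, cost 3·25·50 = 3750; (A·(B·C)): 25×3 by 3×50 → 25×50, cost 25·3·50 = 3750; cumulative 7500. Total 7500.
Order ((A·B)·C): (A·B): 25×3 by 3×25 → 25×25, cost 25·3·25 = 1875; ((A·B)·C): 25×25 by 25×50 → 25×50, cost 25·25·50 = 31250; cumulative 33125. Total 33125.
Minimum: 7500.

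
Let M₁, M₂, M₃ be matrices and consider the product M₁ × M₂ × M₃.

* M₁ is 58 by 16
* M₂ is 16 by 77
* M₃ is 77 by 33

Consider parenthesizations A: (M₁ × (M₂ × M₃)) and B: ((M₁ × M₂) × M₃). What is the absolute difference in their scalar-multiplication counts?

147554

Order A = (M₁ × (M₂ × M₃)): (M₂ × M₃): 16×77 by 77×33 → 16×33, cost 16·77·33 = 40656; (M₁ × (M₂ × M₃)): 58×16 by 16×33 → 58×33, cost 58·16·33 = 30624; cumulative 71280. Total 71280.
Order B = ((M₁ × M₂) × M₃): (M₁ × M₂): 58×16 by 16×77 → 58×77, cost 58·16·77 = 71456; ((M₁ × M₂) × M₃): 58×77 by 77×33 → 58×33, cost 58·77·33 = 147378; cumulative 218834. Total 218834.
Difference: |71280 − 218834| = 147554.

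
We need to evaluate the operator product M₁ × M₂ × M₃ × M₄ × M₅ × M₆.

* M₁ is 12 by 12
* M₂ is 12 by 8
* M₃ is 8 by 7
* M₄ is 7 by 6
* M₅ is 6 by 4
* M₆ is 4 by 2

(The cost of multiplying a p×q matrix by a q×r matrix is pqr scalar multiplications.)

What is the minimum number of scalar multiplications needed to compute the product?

Adjacent pairs: M₁M₂ = 12·12·8 = 1152; M₂M₃ = 12·8·7 = 672; M₃M₄ = 8·7·6 = 336; M₄M₅ = 7·6·4 = 168; M₅M₆ = 6·4·2 = 48.
Length 3: M₁..M₃: k=1: 0+672+12·12·7=1680; k=2: 1152+0+12·8·7=1824 → min 1680 | M₂..M₄: k=2: 0+336+12·8·6=912; k=3: 672+0+12·7·6=1176 → min 912 | M₃..M₅: k=3: 0+168+8·7·4=392; k=4: 336+0+8·6·4=528 → min 392 | M₄..M₆: k=4: 0+48+7·6·2=132; k=5: 168+0+7·4·2=224 → min 132.
Length 4: M₁..M₄: k=1: 0+912+12·12·6=1776; k=2: 1152+336+12·8·6=2064; k=3: 1680+0+12·7·6=2184 → min 1776 | M₂..M₅: k=2: 0+392+12·8·4=776; k=3: 672+168+12·7·4=1176; k=4: 912+0+12·6·4=1200 → min 776 | M₃..M₆: k=3: 0+132+8·7·2=244; k=4: 336+48+8·6·2=480; k=5: 392+0+8·4·2=456 → min 244.
Length 5: M₁..M₅: k=1: 0+776+12·12·4=1352; k=2: 1152+392+12·8·4=1928; k=3: 1680+168+12·7·4=2184; k=4: 1776+0+12·6·4=2064 → min 1352 | M₂..M₆: k=2: 0+244+12·8·2=436; k=3: 672+132+12·7·2=972; k=4: 912+48+12·6·2=1104; k=5: 776+0+12·4·2=872 → min 436.
Length 6: M₁..M₆: k=1: 0+436+12·12·2=724; k=2: 1152+244+12·8·2=1588; k=3: 1680+132+12·7·2=1980; k=4: 1776+48+12·6·2=1968; k=5: 1352+0+12·4·2=1448 → min 724.
Optimal order: (M₁ × (M₂ × (M₃ × (M₄ × (M₅ × M₆))))) with cost 724.

724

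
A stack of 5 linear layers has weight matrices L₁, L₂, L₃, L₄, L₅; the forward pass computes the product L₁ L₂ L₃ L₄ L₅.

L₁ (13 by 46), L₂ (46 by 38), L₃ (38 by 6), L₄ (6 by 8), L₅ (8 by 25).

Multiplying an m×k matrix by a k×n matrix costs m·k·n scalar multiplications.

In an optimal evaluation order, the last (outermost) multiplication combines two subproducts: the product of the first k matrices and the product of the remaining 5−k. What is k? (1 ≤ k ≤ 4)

Adjacent pairs: L₁L₂ = 13·46·38 = 22724; L₂L₃ = 46·38·6 = 10488; L₃L₄ = 38·6·8 = 1824; L₄L₅ = 6·8·25 = 1200.
Length 3: L₁..L₃: k=1: 0+10488+13·46·6=14076; k=2: 22724+0+13·38·6=25688 → min 14076 | L₂..L₄: k=2: 0+1824+46·38·8=15808; k=3: 10488+0+46·6·8=12696 → min 12696 | L₃..L₅: k=3: 0+1200+38·6·25=6900; k=4: 1824+0+38·8·25=9424 → min 6900.
Length 4: L₁..L₄: k=1: 0+12696+13·46·8=17480; k=2: 22724+1824+13·38·8=28500; k=3: 14076+0+13·6·8=14700 → min 14700 | L₂..L₅: k=2: 0+6900+46·38·25=50600; k=3: 10488+1200+46·6·25=18588; k=4: 12696+0+46·8·25=21896 → min 18588.
Top-level splits: k=1: (L₁..L₁)·(L₂..L₅) → 0+18588+13·46·25 = 33538; k=2: (L₁..L₂)·(L₃..L₅) → 22724+6900+13·38·25 = 41974; k=3: (L₁..L₃)·(L₄..L₅) → 14076+1200+13·6·25 = 17226; k=4: (L₁..L₄)·(L₅..L₅) → 14700+0+13·8·25 = 17300.
Best split is after L₃, i.e. k = 3.

3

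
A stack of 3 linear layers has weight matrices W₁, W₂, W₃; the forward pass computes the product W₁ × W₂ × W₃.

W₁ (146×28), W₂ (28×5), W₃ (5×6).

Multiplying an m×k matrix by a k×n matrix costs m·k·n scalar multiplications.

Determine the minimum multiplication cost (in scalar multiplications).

24820

Order (W₁ × (W₂ × W₃)): (W₂ × W₃): 28×5 by 5×6 → 28×6, cost 28·5·6 = 840; (W₁ × (W₂ × W₃)): 146×28 by 28×6 → 146×6, cost 146·28·6 = 24528; cumulative 25368. Total 25368.
Order ((W₁ × W₂) × W₃): (W₁ × W₂): 146×28 by 28×5 → 146×5, cost 146·28·5 = 20440; ((W₁ × W₂) × W₃): 146×5 by 5×6 → 146×6, cost 146·5·6 = 4380; cumulative 24820. Total 24820.
Minimum: 24820.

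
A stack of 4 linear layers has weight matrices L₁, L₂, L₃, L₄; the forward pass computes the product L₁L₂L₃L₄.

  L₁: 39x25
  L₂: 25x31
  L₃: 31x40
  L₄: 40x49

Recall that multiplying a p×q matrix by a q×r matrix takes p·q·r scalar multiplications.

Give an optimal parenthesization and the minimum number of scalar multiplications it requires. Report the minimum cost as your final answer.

Adjacent pairs: L₁L₂ = 39·25·31 = 30225; L₂L₃ = 25·31·40 = 31000; L₃L₄ = 31·40·49 = 60760.
Length 3: L₁..L₃: k=1: 0+31000+39·25·40=70000; k=2: 30225+0+39·31·40=78585 → min 70000 | L₂..L₄: k=2: 0+60760+25·31·49=98735; k=3: 31000+0+25·40·49=80000 → min 80000.
Length 4: L₁..L₄: k=1: 0+80000+39·25·49=127775; k=2: 30225+60760+39·31·49=150226; k=3: 70000+0+39·40·49=146440 → min 127775.
Optimal parenthesization: (L₁((L₂L₃)L₄)) with cost 127775.

127775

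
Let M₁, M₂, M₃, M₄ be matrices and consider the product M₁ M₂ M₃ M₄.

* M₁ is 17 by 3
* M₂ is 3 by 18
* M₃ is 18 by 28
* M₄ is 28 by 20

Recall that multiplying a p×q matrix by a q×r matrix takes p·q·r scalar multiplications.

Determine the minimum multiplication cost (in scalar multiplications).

Adjacent pairs: M₁M₂ = 17·3·18 = 918; M₂M₃ = 3·18·28 = 1512; M₃M₄ = 18·28·20 = 10080.
Length 3: M₁..M₃: k=1: 0+1512+17·3·28=2940; k=2: 918+0+17·18·28=9486 → min 2940 | M₂..M₄: k=2: 0+10080+3·18·20=11160; k=3: 1512+0+3·28·20=3192 → min 3192.
Length 4: M₁..M₄: k=1: 0+3192+17·3·20=4212; k=2: 918+10080+17·18·20=17118; k=3: 2940+0+17·28·20=12460 → min 4212.
Optimal order: (M₁ ((M₂ M₃) M₄)) with cost 4212.

4212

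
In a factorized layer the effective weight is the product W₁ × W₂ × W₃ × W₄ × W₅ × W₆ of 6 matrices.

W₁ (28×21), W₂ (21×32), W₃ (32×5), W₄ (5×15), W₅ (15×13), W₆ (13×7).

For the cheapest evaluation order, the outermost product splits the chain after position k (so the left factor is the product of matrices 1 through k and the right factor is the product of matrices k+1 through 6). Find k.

3

Adjacent pairs: W₁W₂ = 28·21·32 = 18816; W₂W₃ = 21·32·5 = 3360; W₃W₄ = 32·5·15 = 2400; W₄W₅ = 5·15·13 = 975; W₅W₆ = 15·13·7 = 1365.
Length 3: W₁..W₃: k=1: 0+3360+28·21·5=6300; k=2: 18816+0+28·32·5=23296 → min 6300 | W₂..W₄: k=2: 0+2400+21·32·15=12480; k=3: 3360+0+21·5·15=4935 → min 4935 | W₃..W₅: k=3: 0+975+32·5·13=3055; k=4: 2400+0+32·15·13=8640 → min 3055 | W₄..W₆: k=4: 0+1365+5·15·7=1890; k=5: 975+0+5·13·7=1430 → min 1430.
Length 4: W₁..W₄: k=1: 0+4935+28·21·15=13755; k=2: 18816+2400+28·32·15=34656; k=3: 6300+0+28·5·15=8400 → min 8400 | W₂..W₅: k=2: 0+3055+21·32·13=11791; k=3: 3360+975+21·5·13=5700; k=4: 4935+0+21·15·13=9030 → min 5700 | W₃..W₆: k=3: 0+1430+32·5·7=2550; k=4: 2400+1365+32·15·7=7125; k=5: 3055+0+32·13·7=5967 → min 2550.
Length 5: W₁..W₅: k=1: 0+5700+28·21·13=13344; k=2: 18816+3055+28·32·13=33519; k=3: 6300+975+28·5·13=9095; k=4: 8400+0+28·15·13=13860 → min 9095 | W₂..W₆: k=2: 0+2550+21·32·7=7254; k=3: 3360+1430+21·5·7=5525; k=4: 4935+1365+21·15·7=8505; k=5: 5700+0+21·13·7=7611 → min 5525.
Top-level splits: k=1: (W₁..W₁)·(W₂..W₆) → 0+5525+28·21·7 = 9641; k=2: (W₁..W₂)·(W₃..W₆) → 18816+2550+28·32·7 = 27638; k=3: (W₁..W₃)·(W₄..W₆) → 6300+1430+28·5·7 = 8710; k=4: (W₁..W₄)·(W₅..W₆) → 8400+1365+28·15·7 = 12705; k=5: (W₁..W₅)·(W₆..W₆) → 9095+0+28·13·7 = 11643.
Best split is after W₃, i.e. k = 3.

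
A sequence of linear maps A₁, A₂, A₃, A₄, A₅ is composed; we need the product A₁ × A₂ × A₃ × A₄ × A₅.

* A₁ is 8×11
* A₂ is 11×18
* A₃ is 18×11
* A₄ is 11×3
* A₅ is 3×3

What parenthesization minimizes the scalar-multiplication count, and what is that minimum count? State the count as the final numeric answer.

Adjacent pairs: A₁A₂ = 8·11·18 = 1584; A₂A₃ = 11·18·11 = 2178; A₃A₄ = 18·11·3 = 594; A₄A₅ = 11·3·3 = 99.
Length 3: A₁..A₃: k=1: 0+2178+8·11·11=3146; k=2: 1584+0+8·18·11=3168 → min 3146 | A₂..A₄: k=2: 0+594+11·18·3=1188; k=3: 2178+0+11·11·3=2541 → min 1188 | A₃..A₅: k=3: 0+99+18·11·3=693; k=4: 594+0+18·3·3=756 → min 693.
Length 4: A₁..A₄: k=1: 0+1188+8·11·3=1452; k=2: 1584+594+8·18·3=2610; k=3: 3146+0+8·11·3=3410 → min 1452 | A₂..A₅: k=2: 0+693+11·18·3=1287; k=3: 2178+99+11·11·3=2640; k=4: 1188+0+11·3·3=1287 → min 1287.
Length 5: A₁..A₅: k=1: 0+1287+8·11·3=1551; k=2: 1584+693+8·18·3=2709; k=3: 3146+99+8·11·3=3509; k=4: 1452+0+8·3·3=1524 → min 1524.
Optimal parenthesization: ((A₁ × (A₂ × (A₃ × A₄))) × A₅) with cost 1524.

1524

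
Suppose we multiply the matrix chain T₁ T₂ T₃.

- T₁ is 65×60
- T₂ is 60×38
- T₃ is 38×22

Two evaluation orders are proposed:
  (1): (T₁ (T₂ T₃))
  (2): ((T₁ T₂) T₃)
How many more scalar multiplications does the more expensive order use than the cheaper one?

Order (1) = (T₁ (T₂ T₃)): (T₂ T₃): 60×38 by 38×22 → 60×22, cost 60·38·22 = 50160; (T₁ (T₂ T₃)): 65×60 by 60×22 → 65×22, cost 65·60·22 = 85800; cumulative 135960. Total 135960.
Order (2) = ((T₁ T₂) T₃): (T₁ T₂): 65×60 by 60×38 → 65×38, cost 65·60·38 = 148200; ((T₁ T₂) T₃): 65×38 by 38×22 → 65×22, cost 65·38·22 = 54340; cumulative 202540. Total 202540.
Difference: |135960 − 202540| = 66580.

66580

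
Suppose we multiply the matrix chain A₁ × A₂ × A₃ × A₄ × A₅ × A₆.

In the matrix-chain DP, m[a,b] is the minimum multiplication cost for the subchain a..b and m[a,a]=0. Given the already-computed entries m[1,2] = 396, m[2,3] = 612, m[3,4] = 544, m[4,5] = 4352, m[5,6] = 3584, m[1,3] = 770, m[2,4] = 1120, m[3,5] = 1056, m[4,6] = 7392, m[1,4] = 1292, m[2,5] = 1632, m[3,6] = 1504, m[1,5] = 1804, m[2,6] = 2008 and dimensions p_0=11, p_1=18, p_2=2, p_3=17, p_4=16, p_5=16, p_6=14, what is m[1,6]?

m[1,6] = min over k∈[1,5] of m[1,k]+m[k+1,6]+p_{0}·p_k·p_{6}.
k=1: 0 + 2008 + 11·18·14 = 4780; k=2: 396 + 1504 + 11·2·14 = 2208; k=3: 770 + 7392 + 11·17·14 = 10780; k=4: 1292 + 3584 + 11·16·14 = 7340; k=5: 1804 + 0 + 11·16·14 = 4268.
Minimum: 2208 at k=2.

2208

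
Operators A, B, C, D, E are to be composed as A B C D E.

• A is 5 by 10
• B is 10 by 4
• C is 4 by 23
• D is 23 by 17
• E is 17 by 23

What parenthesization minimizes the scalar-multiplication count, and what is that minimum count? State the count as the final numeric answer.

Adjacent pairs: AB = 5·10·4 = 200; BC = 10·4·23 = 920; CD = 4·23·17 = 1564; DE = 23·17·23 = 8993.
Length 3: A..C: k=1: 0+920+5·10·23=2070; k=2: 200+0+5·4·23=660 → min 660 | B..D: k=2: 0+1564+10·4·17=2244; k=3: 920+0+10·23·17=4830 → min 2244 | C..E: k=3: 0+8993+4·23·23=11109; k=4: 1564+0+4·17·23=3128 → min 3128.
Length 4: A..D: k=1: 0+2244+5·10·17=3094; k=2: 200+1564+5·4·17=2104; k=3: 660+0+5·23·17=2615 → min 2104 | B..E: k=2: 0+3128+10·4·23=4048; k=3: 920+8993+10·23·23=15203; k=4: 2244+0+10·17·23=6154 → min 4048.
Length 5: A..E: k=1: 0+4048+5·10·23=5198; k=2: 200+3128+5·4·23=3788; k=3: 660+8993+5·23·23=12298; k=4: 2104+0+5·17·23=4059 → min 3788.
Optimal parenthesization: ((A B) ((C D) E)) with cost 3788.

3788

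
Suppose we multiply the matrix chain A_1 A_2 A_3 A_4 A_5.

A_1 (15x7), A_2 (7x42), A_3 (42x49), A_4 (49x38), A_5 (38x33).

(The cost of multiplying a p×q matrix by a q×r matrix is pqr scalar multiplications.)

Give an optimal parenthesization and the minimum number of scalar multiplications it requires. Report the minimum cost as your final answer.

39683

Adjacent pairs: A_1A_2 = 15·7·42 = 4410; A_2A_3 = 7·42·49 = 14406; A_3A_4 = 42·49·38 = 78204; A_4A_5 = 49·38·33 = 61446.
Length 3: A_1..A_3: k=1: 0+14406+15·7·49=19551; k=2: 4410+0+15·42·49=35280 → min 19551 | A_2..A_4: k=2: 0+78204+7·42·38=89376; k=3: 14406+0+7·49·38=27440 → min 27440 | A_3..A_5: k=3: 0+61446+42·49·33=129360; k=4: 78204+0+42·38·33=130872 → min 129360.
Length 4: A_1..A_4: k=1: 0+27440+15·7·38=31430; k=2: 4410+78204+15·42·38=106554; k=3: 19551+0+15·49·38=47481 → min 31430 | A_2..A_5: k=2: 0+129360+7·42·33=139062; k=3: 14406+61446+7·49·33=87171; k=4: 27440+0+7·38·33=36218 → min 36218.
Length 5: A_1..A_5: k=1: 0+36218+15·7·33=39683; k=2: 4410+129360+15·42·33=154560; k=3: 19551+61446+15·49·33=105252; k=4: 31430+0+15·38·33=50240 → min 39683.
Optimal parenthesization: (A_1 (((A_2 A_3) A_4) A_5)) with cost 39683.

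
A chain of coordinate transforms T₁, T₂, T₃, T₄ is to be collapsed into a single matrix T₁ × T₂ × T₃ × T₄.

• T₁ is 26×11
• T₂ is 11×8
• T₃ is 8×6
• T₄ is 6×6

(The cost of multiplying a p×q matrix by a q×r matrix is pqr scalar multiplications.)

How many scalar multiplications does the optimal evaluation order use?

2532

Adjacent pairs: T₁T₂ = 26·11·8 = 2288; T₂T₃ = 11·8·6 = 528; T₃T₄ = 8·6·6 = 288.
Length 3: T₁..T₃: k=1: 0+528+26·11·6=2244; k=2: 2288+0+26·8·6=3536 → min 2244 | T₂..T₄: k=2: 0+288+11·8·6=816; k=3: 528+0+11·6·6=924 → min 816.
Length 4: T₁..T₄: k=1: 0+816+26·11·6=2532; k=2: 2288+288+26·8·6=3824; k=3: 2244+0+26·6·6=3180 → min 2532.
Optimal order: (T₁ × (T₂ × (T₃ × T₄))) with cost 2532.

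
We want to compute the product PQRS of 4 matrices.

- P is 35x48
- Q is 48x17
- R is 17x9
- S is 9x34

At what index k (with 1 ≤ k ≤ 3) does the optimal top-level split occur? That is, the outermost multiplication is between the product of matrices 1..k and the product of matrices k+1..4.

Adjacent pairs: PQ = 35·48·17 = 28560; QR = 48·17·9 = 7344; RS = 17·9·34 = 5202.
Length 3: P..R: k=1: 0+7344+35·48·9=22464; k=2: 28560+0+35·17·9=33915 → min 22464 | Q..S: k=2: 0+5202+48·17·34=32946; k=3: 7344+0+48·9·34=22032 → min 22032.
Top-level splits: k=1: (P..P)·(Q..S) → 0+22032+35·48·34 = 79152; k=2: (P..Q)·(R..S) → 28560+5202+35·17·34 = 53992; k=3: (P..R)·(S..S) → 22464+0+35·9·34 = 33174.
Best split is after R, i.e. k = 3.

3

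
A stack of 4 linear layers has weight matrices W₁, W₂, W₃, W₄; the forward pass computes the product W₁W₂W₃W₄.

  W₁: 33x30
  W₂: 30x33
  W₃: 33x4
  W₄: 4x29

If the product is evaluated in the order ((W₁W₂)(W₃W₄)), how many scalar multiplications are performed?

(W₁W₂): 33×30 by 30×33 → 33×33, cost 33·30·33 = 32670
(W₃W₄): 33×4 by 4×29 → 33×29, cost 33·4·29 = 3828
((W₁W₂)(W₃W₄)): 33×33 by 33×29 → 33×29, cost 33·33·29 = 31581; cumulative 68079
Total: 68079 scalar multiplications.

68079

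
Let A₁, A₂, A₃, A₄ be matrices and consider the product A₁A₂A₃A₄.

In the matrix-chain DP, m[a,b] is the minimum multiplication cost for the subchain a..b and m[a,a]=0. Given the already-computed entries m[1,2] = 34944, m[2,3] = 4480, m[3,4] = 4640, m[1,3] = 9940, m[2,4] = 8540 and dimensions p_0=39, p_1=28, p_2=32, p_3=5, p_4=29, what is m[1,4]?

m[1,4] = min over k∈[1,3] of m[1,k]+m[k+1,4]+p_{0}·p_k·p_{4}.
k=1: 0 + 8540 + 39·28·29 = 40208; k=2: 34944 + 4640 + 39·32·29 = 75776; k=3: 9940 + 0 + 39·5·29 = 15595.
Minimum: 15595 at k=3.

15595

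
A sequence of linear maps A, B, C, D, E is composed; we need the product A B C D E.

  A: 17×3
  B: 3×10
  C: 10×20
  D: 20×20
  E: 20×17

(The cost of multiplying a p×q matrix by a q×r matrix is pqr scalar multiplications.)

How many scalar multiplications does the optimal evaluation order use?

3687

Adjacent pairs: AB = 17·3·10 = 510; BC = 3·10·20 = 600; CD = 10·20·20 = 4000; DE = 20·20·17 = 6800.
Length 3: A..C: k=1: 0+600+17·3·20=1620; k=2: 510+0+17·10·20=3910 → min 1620 | B..D: k=2: 0+4000+3·10·20=4600; k=3: 600+0+3·20·20=1800 → min 1800 | C..E: k=3: 0+6800+10·20·17=10200; k=4: 4000+0+10·20·17=7400 → min 7400.
Length 4: A..D: k=1: 0+1800+17·3·20=2820; k=2: 510+4000+17·10·20=7910; k=3: 1620+0+17·20·20=8420 → min 2820 | B..E: k=2: 0+7400+3·10·17=7910; k=3: 600+6800+3·20·17=8420; k=4: 1800+0+3·20·17=2820 → min 2820.
Length 5: A..E: k=1: 0+2820+17·3·17=3687; k=2: 510+7400+17·10·17=10800; k=3: 1620+6800+17·20·17=14200; k=4: 2820+0+17·20·17=8600 → min 3687.
Optimal order: (A (((B C) D) E)) with cost 3687.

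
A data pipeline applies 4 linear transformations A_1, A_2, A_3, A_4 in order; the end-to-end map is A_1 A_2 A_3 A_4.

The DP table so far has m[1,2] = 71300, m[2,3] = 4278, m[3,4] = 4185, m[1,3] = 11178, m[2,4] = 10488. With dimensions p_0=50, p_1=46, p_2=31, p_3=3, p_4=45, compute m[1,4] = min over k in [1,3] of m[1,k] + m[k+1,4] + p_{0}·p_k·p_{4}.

m[1,4] = min over k∈[1,3] of m[1,k]+m[k+1,4]+p_{0}·p_k·p_{4}.
k=1: 0 + 10488 + 50·46·45 = 113988; k=2: 71300 + 4185 + 50·31·45 = 145235; k=3: 11178 + 0 + 50·3·45 = 17928.
Minimum: 17928 at k=3.

17928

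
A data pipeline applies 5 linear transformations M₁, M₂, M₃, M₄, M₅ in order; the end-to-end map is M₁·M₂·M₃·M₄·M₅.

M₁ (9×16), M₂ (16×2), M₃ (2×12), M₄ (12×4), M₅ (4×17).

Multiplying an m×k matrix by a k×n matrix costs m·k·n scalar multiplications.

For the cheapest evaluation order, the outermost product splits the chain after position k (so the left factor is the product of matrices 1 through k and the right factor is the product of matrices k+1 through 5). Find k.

2

Adjacent pairs: M₁M₂ = 9·16·2 = 288; M₂M₃ = 16·2·12 = 384; M₃M₄ = 2·12·4 = 96; M₄M₅ = 12·4·17 = 816.
Length 3: M₁..M₃: k=1: 0+384+9·16·12=2112; k=2: 288+0+9·2·12=504 → min 504 | M₂..M₄: k=2: 0+96+16·2·4=224; k=3: 384+0+16·12·4=1152 → min 224 | M₃..M₅: k=3: 0+816+2·12·17=1224; k=4: 96+0+2·4·17=232 → min 232.
Length 4: M₁..M₄: k=1: 0+224+9·16·4=800; k=2: 288+96+9·2·4=456; k=3: 504+0+9·12·4=936 → min 456 | M₂..M₅: k=2: 0+232+16·2·17=776; k=3: 384+816+16·12·17=4464; k=4: 224+0+16·4·17=1312 → min 776.
Top-level splits: k=1: (M₁..M₁)·(M₂..M₅) → 0+776+9·16·17 = 3224; k=2: (M₁..M₂)·(M₃..M₅) → 288+232+9·2·17 = 826; k=3: (M₁..M₃)·(M₄..M₅) → 504+816+9·12·17 = 3156; k=4: (M₁..M₄)·(M₅..M₅) → 456+0+9·4·17 = 1068.
Best split is after M₂, i.e. k = 2.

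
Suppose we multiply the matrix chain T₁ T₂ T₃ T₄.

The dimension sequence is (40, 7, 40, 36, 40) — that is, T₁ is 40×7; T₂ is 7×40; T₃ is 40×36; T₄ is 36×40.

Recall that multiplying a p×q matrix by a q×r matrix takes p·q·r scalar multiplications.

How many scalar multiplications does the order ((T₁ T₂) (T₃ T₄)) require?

132800

(T₁ T₂): 40×7 by 7×40 → 40×40, cost 40·7·40 = 11200
(T₃ T₄): 40×36 by 36×40 → 40×40, cost 40·36·40 = 57600
((T₁ T₂) (T₃ T₄)): 40×40 by 40×40 → 40×40, cost 40·40·40 = 64000; cumulative 132800
Total: 132800 scalar multiplications.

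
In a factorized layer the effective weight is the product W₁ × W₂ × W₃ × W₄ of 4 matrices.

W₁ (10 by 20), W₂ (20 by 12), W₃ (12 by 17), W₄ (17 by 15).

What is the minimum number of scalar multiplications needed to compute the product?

Adjacent pairs: W₁W₂ = 10·20·12 = 2400; W₂W₃ = 20·12·17 = 4080; W₃W₄ = 12·17·15 = 3060.
Length 3: W₁..W₃: k=1: 0+4080+10·20·17=7480; k=2: 2400+0+10·12·17=4440 → min 4440 | W₂..W₄: k=2: 0+3060+20·12·15=6660; k=3: 4080+0+20·17·15=9180 → min 6660.
Length 4: W₁..W₄: k=1: 0+6660+10·20·15=9660; k=2: 2400+3060+10·12·15=7260; k=3: 4440+0+10·17·15=6990 → min 6990.
Optimal order: (((W₁ × W₂) × W₃) × W₄) with cost 6990.

6990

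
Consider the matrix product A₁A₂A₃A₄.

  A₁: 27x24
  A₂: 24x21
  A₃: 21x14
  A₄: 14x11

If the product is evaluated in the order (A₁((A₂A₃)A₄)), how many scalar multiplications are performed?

17880

(A₂A₃): 24×21 by 21×14 → 24×14, cost 24·21·14 = 7056
((A₂A₃)A₄): 24×14 by 14×11 → 24×11, cost 24·14·11 = 3696; cumulative 10752
(A₁((A₂A₃)A₄)): 27×24 by 24×11 → 27×11, cost 27·24·11 = 7128; cumulative 17880
Total: 17880 scalar multiplications.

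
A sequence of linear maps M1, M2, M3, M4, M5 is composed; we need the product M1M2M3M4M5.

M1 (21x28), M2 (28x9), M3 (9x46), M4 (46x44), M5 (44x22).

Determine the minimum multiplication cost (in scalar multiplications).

36378

Adjacent pairs: M1M2 = 21·28·9 = 5292; M2M3 = 28·9·46 = 11592; M3M4 = 9·46·44 = 18216; M4M5 = 46·44·22 = 44528.
Length 3: M1..M3: k=1: 0+11592+21·28·46=38640; k=2: 5292+0+21·9·46=13986 → min 13986 | M2..M4: k=2: 0+18216+28·9·44=29304; k=3: 11592+0+28·46·44=68264 → min 29304 | M3..M5: k=3: 0+44528+9·46·22=53636; k=4: 18216+0+9·44·22=26928 → min 26928.
Length 4: M1..M4: k=1: 0+29304+21·28·44=55176; k=2: 5292+18216+21·9·44=31824; k=3: 13986+0+21·46·44=56490 → min 31824 | M2..M5: k=2: 0+26928+28·9·22=32472; k=3: 11592+44528+28·46·22=84456; k=4: 29304+0+28·44·22=56408 → min 32472.
Length 5: M1..M5: k=1: 0+32472+21·28·22=45408; k=2: 5292+26928+21·9·22=36378; k=3: 13986+44528+21·46·22=79766; k=4: 31824+0+21·44·22=52152 → min 36378.
Optimal order: ((M1M2)((M3M4)M5)) with cost 36378.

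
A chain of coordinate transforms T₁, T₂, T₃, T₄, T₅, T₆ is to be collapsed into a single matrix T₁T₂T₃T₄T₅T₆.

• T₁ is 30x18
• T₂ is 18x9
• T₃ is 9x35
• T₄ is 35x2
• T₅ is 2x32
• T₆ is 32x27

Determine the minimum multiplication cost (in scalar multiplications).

Adjacent pairs: T₁T₂ = 30·18·9 = 4860; T₂T₃ = 18·9·35 = 5670; T₃T₄ = 9·35·2 = 630; T₄T₅ = 35·2·32 = 2240; T₅T₆ = 2·32·27 = 1728.
Length 3: T₁..T₃: k=1: 0+5670+30·18·35=24570; k=2: 4860+0+30·9·35=14310 → min 14310 | T₂..T₄: k=2: 0+630+18·9·2=954; k=3: 5670+0+18·35·2=6930 → min 954 | T₃..T₅: k=3: 0+2240+9·35·32=12320; k=4: 630+0+9·2·32=1206 → min 1206 | T₄..T₆: k=4: 0+1728+35·2·27=3618; k=5: 2240+0+35·32·27=32480 → min 3618.
Length 4: T₁..T₄: k=1: 0+954+30·18·2=2034; k=2: 4860+630+30·9·2=6030; k=3: 14310+0+30·35·2=16410 → min 2034 | T₂..T₅: k=2: 0+1206+18·9·32=6390; k=3: 5670+2240+18·35·32=28070; k=4: 954+0+18·2·32=2106 → min 2106 | T₃..T₆: k=3: 0+3618+9·35·27=12123; k=4: 630+1728+9·2·27=2844; k=5: 1206+0+9·32·27=8982 → min 2844.
Length 5: T₁..T₅: k=1: 0+2106+30·18·32=19386; k=2: 4860+1206+30·9·32=14706; k=3: 14310+2240+30·35·32=50150; k=4: 2034+0+30·2·32=3954 → min 3954 | T₂..T₆: k=2: 0+2844+18·9·27=7218; k=3: 5670+3618+18·35·27=26298; k=4: 954+1728+18·2·27=3654; k=5: 2106+0+18·32·27=17658 → min 3654.
Length 6: T₁..T₆: k=1: 0+3654+30·18·27=18234; k=2: 4860+2844+30·9·27=14994; k=3: 14310+3618+30·35·27=46278; k=4: 2034+1728+30·2·27=5382; k=5: 3954+0+30·32·27=29874 → min 5382.
Optimal order: ((T₁(T₂(T₃T₄)))(T₅T₆)) with cost 5382.

5382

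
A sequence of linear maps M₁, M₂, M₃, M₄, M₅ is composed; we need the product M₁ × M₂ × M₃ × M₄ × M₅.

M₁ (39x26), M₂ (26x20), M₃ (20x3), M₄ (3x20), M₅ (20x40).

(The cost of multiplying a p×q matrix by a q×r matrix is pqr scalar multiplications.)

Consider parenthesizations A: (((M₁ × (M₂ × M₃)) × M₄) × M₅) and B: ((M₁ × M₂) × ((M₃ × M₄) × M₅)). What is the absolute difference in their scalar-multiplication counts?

Order A = (((M₁ × (M₂ × M₃)) × M₄) × M₅): (M₂ × M₃): 26×20 by 20×3 → 26×3, cost 26·20·3 = 1560; (M₁ × (M₂ × M₃)): 39×26 by 26×3 → 39×3, cost 39·26·3 = 3042; cumulative 4602; ((M₁ × (M₂ × M₃)) × M₄): 39×3 by 3×20 → 39×20, cost 39·3·20 = 2340; cumulative 6942; (((M₁ × (M₂ × M₃)) × M₄) × M₅): 39×20 by 20×40 → 39×40, cost 39·20·40 = 31200; cumulative 38142. Total 38142.
Order B = ((M₁ × M₂) × ((M₃ × M₄) × M₅)): (M₁ × M₂): 39×26 by 26×20 → 39×20, cost 39·26·20 = 20280; (M₃ × M₄): 20×3 by 3×20 → 20×20, cost 20·3·20 = 1200; ((M₃ × M₄) × M₅): 20×20 by 20×40 → 20×40, cost 20·20·40 = 16000; cumulative 17200; ((M₁ × M₂) × ((M₃ × M₄) × M₅)): 39×20 by 20×40 → 39×40, cost 39·20·40 = 31200; cumulative 68680. Total 68680.
Difference: |38142 − 68680| = 30538.

30538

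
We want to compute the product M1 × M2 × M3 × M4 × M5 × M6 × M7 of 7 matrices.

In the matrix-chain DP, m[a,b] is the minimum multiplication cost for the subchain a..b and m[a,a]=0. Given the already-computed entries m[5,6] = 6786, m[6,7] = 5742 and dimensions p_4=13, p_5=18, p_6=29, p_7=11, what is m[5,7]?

m[5,7] = min over k∈[5,6] of m[5,k]+m[k+1,7]+p_{4}·p_k·p_{7}.
k=5: 0 + 5742 + 13·18·11 = 8316; k=6: 6786 + 0 + 13·29·11 = 10933.
Minimum: 8316 at k=5.

8316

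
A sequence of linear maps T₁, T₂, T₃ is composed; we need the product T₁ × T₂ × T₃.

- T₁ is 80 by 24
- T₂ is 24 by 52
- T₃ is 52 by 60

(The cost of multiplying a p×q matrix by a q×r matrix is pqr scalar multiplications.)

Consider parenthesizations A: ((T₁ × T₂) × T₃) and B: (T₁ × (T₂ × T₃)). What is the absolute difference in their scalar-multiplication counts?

Order A = ((T₁ × T₂) × T₃): (T₁ × T₂): 80×24 by 24×52 → 80×52, cost 80·24·52 = 99840; ((T₁ × T₂) × T₃): 80×52 by 52×60 → 80×60, cost 80·52·60 = 249600; cumulative 349440. Total 349440.
Order B = (T₁ × (T₂ × T₃)): (T₂ × T₃): 24×52 by 52×60 → 24×60, cost 24·52·60 = 74880; (T₁ × (T₂ × T₃)): 80×24 by 24×60 → 80×60, cost 80·24·60 = 115200; cumulative 190080. Total 190080.
Difference: |349440 − 190080| = 159360.

159360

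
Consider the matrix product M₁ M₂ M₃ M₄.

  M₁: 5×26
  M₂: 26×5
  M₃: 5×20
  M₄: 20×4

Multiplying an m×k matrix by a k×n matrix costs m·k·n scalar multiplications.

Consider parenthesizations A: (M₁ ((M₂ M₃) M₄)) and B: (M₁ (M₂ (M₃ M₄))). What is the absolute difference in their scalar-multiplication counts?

Order A = (M₁ ((M₂ M₃) M₄)): (M₂ M₃): 26×5 by 5×20 → 26×20, cost 26·5·20 = 2600; ((M₂ M₃) M₄): 26×20 by 20×4 → 26×4, cost 26·20·4 = 2080; cumulative 4680; (M₁ ((M₂ M₃) M₄)): 5×26 by 26×4 → 5×4, cost 5·26·4 = 520; cumulative 5200. Total 5200.
Order B = (M₁ (M₂ (M₃ M₄))): (M₃ M₄): 5×20 by 20×4 → 5×4, cost 5·20·4 = 400; (M₂ (M₃ M₄)): 26×5 by 5×4 → 26×4, cost 26·5·4 = 520; cumulative 920; (M₁ (M₂ (M₃ M₄))): 5×26 by 26×4 → 5×4, cost 5·26·4 = 520; cumulative 1440. Total 1440.
Difference: |5200 − 1440| = 3760.

3760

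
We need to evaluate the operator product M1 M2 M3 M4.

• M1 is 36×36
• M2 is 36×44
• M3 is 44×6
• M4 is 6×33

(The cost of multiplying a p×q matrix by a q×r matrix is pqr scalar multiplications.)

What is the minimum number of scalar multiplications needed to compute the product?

24408

Adjacent pairs: M1M2 = 36·36·44 = 57024; M2M3 = 36·44·6 = 9504; M3M4 = 44·6·33 = 8712.
Length 3: M1..M3: k=1: 0+9504+36·36·6=17280; k=2: 57024+0+36·44·6=66528 → min 17280 | M2..M4: k=2: 0+8712+36·44·33=60984; k=3: 9504+0+36·6·33=16632 → min 16632.
Length 4: M1..M4: k=1: 0+16632+36·36·33=59400; k=2: 57024+8712+36·44·33=118008; k=3: 17280+0+36·6·33=24408 → min 24408.
Optimal order: ((M1 (M2 M3)) M4) with cost 24408.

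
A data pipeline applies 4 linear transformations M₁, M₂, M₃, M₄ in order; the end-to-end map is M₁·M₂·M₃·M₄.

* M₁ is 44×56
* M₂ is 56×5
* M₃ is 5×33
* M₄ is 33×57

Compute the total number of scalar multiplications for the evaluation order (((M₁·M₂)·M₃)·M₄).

102344

(M₁·M₂): 44×56 by 56×5 → 44×5, cost 44·56·5 = 12320
((M₁·M₂)·M₃): 44×5 by 5×33 → 44×33, cost 44·5·33 = 7260; cumulative 19580
(((M₁·M₂)·M₃)·M₄): 44×33 by 33×57 → 44×57, cost 44·33·57 = 82764; cumulative 102344
Total: 102344 scalar multiplications.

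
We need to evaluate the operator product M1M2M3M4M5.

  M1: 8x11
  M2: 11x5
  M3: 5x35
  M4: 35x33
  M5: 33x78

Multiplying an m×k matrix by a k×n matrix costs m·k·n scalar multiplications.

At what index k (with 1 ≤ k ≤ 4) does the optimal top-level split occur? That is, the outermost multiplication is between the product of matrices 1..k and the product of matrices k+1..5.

Adjacent pairs: M1M2 = 8·11·5 = 440; M2M3 = 11·5·35 = 1925; M3M4 = 5·35·33 = 5775; M4M5 = 35·33·78 = 90090.
Length 3: M1..M3: k=1: 0+1925+8·11·35=5005; k=2: 440+0+8·5·35=1840 → min 1840 | M2..M4: k=2: 0+5775+11·5·33=7590; k=3: 1925+0+11·35·33=14630 → min 7590 | M3..M5: k=3: 0+90090+5·35·78=103740; k=4: 5775+0+5·33·78=18645 → min 18645.
Length 4: M1..M4: k=1: 0+7590+8·11·33=10494; k=2: 440+5775+8·5·33=7535; k=3: 1840+0+8·35·33=11080 → min 7535 | M2..M5: k=2: 0+18645+11·5·78=22935; k=3: 1925+90090+11·35·78=122045; k=4: 7590+0+11·33·78=35904 → min 22935.
Top-level splits: k=1: (M1..M1)·(M2..M5) → 0+22935+8·11·78 = 29799; k=2: (M1..M2)·(M3..M5) → 440+18645+8·5·78 = 22205; k=3: (M1..M3)·(M4..M5) → 1840+90090+8·35·78 = 113770; k=4: (M1..M4)·(M5..M5) → 7535+0+8·33·78 = 28127.
Best split is after M2, i.e. k = 2.

2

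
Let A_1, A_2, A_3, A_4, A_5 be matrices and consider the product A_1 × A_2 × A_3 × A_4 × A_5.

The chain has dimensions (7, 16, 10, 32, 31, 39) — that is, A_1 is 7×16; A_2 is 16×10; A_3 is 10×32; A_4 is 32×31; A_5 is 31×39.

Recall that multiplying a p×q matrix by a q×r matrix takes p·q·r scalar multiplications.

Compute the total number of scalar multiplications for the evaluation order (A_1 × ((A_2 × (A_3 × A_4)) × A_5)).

38592

(A_3 × A_4): 10×32 by 32×31 → 10×31, cost 10·32·31 = 9920
(A_2 × (A_3 × A_4)): 16×10 by 10×31 → 16×31, cost 16·10·31 = 4960; cumulative 14880
((A_2 × (A_3 × A_4)) × A_5): 16×31 by 31×39 → 16×39, cost 16·31·39 = 19344; cumulative 34224
(A_1 × ((A_2 × (A_3 × A_4)) × A_5)): 7×16 by 16×39 → 7×39, cost 7·16·39 = 4368; cumulative 38592
Total: 38592 scalar multiplications.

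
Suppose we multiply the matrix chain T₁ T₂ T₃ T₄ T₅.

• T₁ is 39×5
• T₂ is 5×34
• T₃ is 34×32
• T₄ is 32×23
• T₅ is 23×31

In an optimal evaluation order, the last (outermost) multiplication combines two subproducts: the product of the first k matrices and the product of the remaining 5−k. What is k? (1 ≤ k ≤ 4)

1

Adjacent pairs: T₁T₂ = 39·5·34 = 6630; T₂T₃ = 5·34·32 = 5440; T₃T₄ = 34·32·23 = 25024; T₄T₅ = 32·23·31 = 22816.
Length 3: T₁..T₃: k=1: 0+5440+39·5·32=11680; k=2: 6630+0+39·34·32=49062 → min 11680 | T₂..T₄: k=2: 0+25024+5·34·23=28934; k=3: 5440+0+5·32·23=9120 → min 9120 | T₃..T₅: k=3: 0+22816+34·32·31=56544; k=4: 25024+0+34·23·31=49266 → min 49266.
Length 4: T₁..T₄: k=1: 0+9120+39·5·23=13605; k=2: 6630+25024+39·34·23=62152; k=3: 11680+0+39·32·23=40384 → min 13605 | T₂..T₅: k=2: 0+49266+5·34·31=54536; k=3: 5440+22816+5·32·31=33216; k=4: 9120+0+5·23·31=12685 → min 12685.
Top-level splits: k=1: (T₁..T₁)·(T₂..T₅) → 0+12685+39·5·31 = 18730; k=2: (T₁..T₂)·(T₃..T₅) → 6630+49266+39·34·31 = 97002; k=3: (T₁..T₃)·(T₄..T₅) → 11680+22816+39·32·31 = 73184; k=4: (T₁..T₄)·(T₅..T₅) → 13605+0+39·23·31 = 41412.
Best split is after T₁, i.e. k = 1.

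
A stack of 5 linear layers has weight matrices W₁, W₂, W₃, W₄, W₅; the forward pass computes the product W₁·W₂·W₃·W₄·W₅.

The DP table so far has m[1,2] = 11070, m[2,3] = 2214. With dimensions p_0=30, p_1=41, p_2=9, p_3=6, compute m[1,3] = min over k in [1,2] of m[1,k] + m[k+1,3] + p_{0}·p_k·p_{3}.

9594

m[1,3] = min over k∈[1,2] of m[1,k]+m[k+1,3]+p_{0}·p_k·p_{3}.
k=1: 0 + 2214 + 30·41·6 = 9594; k=2: 11070 + 0 + 30·9·6 = 12690.
Minimum: 9594 at k=1.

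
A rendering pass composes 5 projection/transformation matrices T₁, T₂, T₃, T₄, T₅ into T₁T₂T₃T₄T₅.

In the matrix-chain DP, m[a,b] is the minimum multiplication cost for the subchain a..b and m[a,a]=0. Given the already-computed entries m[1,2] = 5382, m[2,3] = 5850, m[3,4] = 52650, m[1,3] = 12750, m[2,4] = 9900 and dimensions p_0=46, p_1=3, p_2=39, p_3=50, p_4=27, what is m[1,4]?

m[1,4] = min over k∈[1,3] of m[1,k]+m[k+1,4]+p_{0}·p_k·p_{4}.
k=1: 0 + 9900 + 46·3·27 = 13626; k=2: 5382 + 52650 + 46·39·27 = 106470; k=3: 12750 + 0 + 46·50·27 = 74850.
Minimum: 13626 at k=1.

13626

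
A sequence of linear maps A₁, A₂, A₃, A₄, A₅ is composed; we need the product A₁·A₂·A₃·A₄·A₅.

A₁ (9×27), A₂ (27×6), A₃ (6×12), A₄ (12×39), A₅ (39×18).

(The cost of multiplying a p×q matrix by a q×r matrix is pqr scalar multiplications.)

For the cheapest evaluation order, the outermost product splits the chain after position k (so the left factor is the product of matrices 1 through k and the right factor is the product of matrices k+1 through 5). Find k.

Adjacent pairs: A₁A₂ = 9·27·6 = 1458; A₂A₃ = 27·6·12 = 1944; A₃A₄ = 6·12·39 = 2808; A₄A₅ = 12·39·18 = 8424.
Length 3: A₁..A₃: k=1: 0+1944+9·27·12=4860; k=2: 1458+0+9·6·12=2106 → min 2106 | A₂..A₄: k=2: 0+2808+27·6·39=9126; k=3: 1944+0+27·12·39=14580 → min 9126 | A₃..A₅: k=3: 0+8424+6·12·18=9720; k=4: 2808+0+6·39·18=7020 → min 7020.
Length 4: A₁..A₄: k=1: 0+9126+9·27·39=18603; k=2: 1458+2808+9·6·39=6372; k=3: 2106+0+9·12·39=6318 → min 6318 | A₂..A₅: k=2: 0+7020+27·6·18=9936; k=3: 1944+8424+27·12·18=16200; k=4: 9126+0+27·39·18=28080 → min 9936.
Top-level splits: k=1: (A₁..A₁)·(A₂..A₅) → 0+9936+9·27·18 = 14310; k=2: (A₁..A₂)·(A₃..A₅) → 1458+7020+9·6·18 = 9450; k=3: (A₁..A₃)·(A₄..A₅) → 2106+8424+9·12·18 = 12474; k=4: (A₁..A₄)·(A₅..A₅) → 6318+0+9·39·18 = 12636.
Best split is after A₂, i.e. k = 2.

2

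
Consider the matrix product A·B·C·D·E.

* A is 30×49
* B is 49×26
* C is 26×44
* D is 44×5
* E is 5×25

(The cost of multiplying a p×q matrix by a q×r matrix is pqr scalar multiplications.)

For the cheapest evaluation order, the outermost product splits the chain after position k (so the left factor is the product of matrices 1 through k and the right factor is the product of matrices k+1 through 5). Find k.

4

Adjacent pairs: AB = 30·49·26 = 38220; BC = 49·26·44 = 56056; CD = 26·44·5 = 5720; DE = 44·5·25 = 5500.
Length 3: A..C: k=1: 0+56056+30·49·44=120736; k=2: 38220+0+30·26·44=72540 → min 72540 | B..D: k=2: 0+5720+49·26·5=12090; k=3: 56056+0+49·44·5=66836 → min 12090 | C..E: k=3: 0+5500+26·44·25=34100; k=4: 5720+0+26·5·25=8970 → min 8970.
Length 4: A..D: k=1: 0+12090+30·49·5=19440; k=2: 38220+5720+30·26·5=47840; k=3: 72540+0+30·44·5=79140 → min 19440 | B..E: k=2: 0+8970+49·26·25=40820; k=3: 56056+5500+49·44·25=115456; k=4: 12090+0+49·5·25=18215 → min 18215.
Top-level splits: k=1: (A..A)·(B..E) → 0+18215+30·49·25 = 54965; k=2: (A..B)·(C..E) → 38220+8970+30·26·25 = 66690; k=3: (A..C)·(D..E) → 72540+5500+30·44·25 = 111040; k=4: (A..D)·(E..E) → 19440+0+30·5·25 = 23190.
Best split is after D, i.e. k = 4.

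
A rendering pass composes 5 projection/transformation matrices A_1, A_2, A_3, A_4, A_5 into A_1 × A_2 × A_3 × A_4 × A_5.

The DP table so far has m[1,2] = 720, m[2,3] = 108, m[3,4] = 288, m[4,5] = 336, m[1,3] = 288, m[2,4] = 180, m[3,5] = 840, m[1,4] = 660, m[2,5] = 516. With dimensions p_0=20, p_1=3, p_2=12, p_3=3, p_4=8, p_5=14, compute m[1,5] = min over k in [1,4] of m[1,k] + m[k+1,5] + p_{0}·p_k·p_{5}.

1356

m[1,5] = min over k∈[1,4] of m[1,k]+m[k+1,5]+p_{0}·p_k·p_{5}.
k=1: 0 + 516 + 20·3·14 = 1356; k=2: 720 + 840 + 20·12·14 = 4920; k=3: 288 + 336 + 20·3·14 = 1464; k=4: 660 + 0 + 20·8·14 = 2900.
Minimum: 1356 at k=1.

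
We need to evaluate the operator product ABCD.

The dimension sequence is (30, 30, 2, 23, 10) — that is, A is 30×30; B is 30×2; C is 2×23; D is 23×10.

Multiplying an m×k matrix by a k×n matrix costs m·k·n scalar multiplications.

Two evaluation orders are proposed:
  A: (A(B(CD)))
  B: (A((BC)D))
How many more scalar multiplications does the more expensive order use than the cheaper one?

7220

Order A = (A(B(CD))): (CD): 2×23 by 23×10 → 2×10, cost 2·23·10 = 460; (B(CD)): 30×2 by 2×10 → 30×10, cost 30·2·10 = 600; cumulative 1060; (A(B(CD))): 30×30 by 30×10 → 30×10, cost 30·30·10 = 9000; cumulative 10060. Total 10060.
Order B = (A((BC)D)): (BC): 30×2 by 2×23 → 30×23, cost 30·2·23 = 1380; ((BC)D): 30×23 by 23×10 → 30×10, cost 30·23·10 = 6900; cumulative 8280; (A((BC)D)): 30×30 by 30×10 → 30×10, cost 30·30·10 = 9000; cumulative 17280. Total 17280.
Difference: |10060 − 17280| = 7220.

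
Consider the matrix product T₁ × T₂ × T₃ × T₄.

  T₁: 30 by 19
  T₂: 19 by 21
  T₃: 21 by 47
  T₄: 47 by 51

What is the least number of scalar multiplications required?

Adjacent pairs: T₁T₂ = 30·19·21 = 11970; T₂T₃ = 19·21·47 = 18753; T₃T₄ = 21·47·51 = 50337.
Length 3: T₁..T₃: k=1: 0+18753+30·19·47=45543; k=2: 11970+0+30·21·47=41580 → min 41580 | T₂..T₄: k=2: 0+50337+19·21·51=70686; k=3: 18753+0+19·47·51=64296 → min 64296.
Length 4: T₁..T₄: k=1: 0+64296+30·19·51=93366; k=2: 11970+50337+30·21·51=94437; k=3: 41580+0+30·47·51=113490 → min 93366.
Optimal order: (T₁ × ((T₂ × T₃) × T₄)) with cost 93366.

93366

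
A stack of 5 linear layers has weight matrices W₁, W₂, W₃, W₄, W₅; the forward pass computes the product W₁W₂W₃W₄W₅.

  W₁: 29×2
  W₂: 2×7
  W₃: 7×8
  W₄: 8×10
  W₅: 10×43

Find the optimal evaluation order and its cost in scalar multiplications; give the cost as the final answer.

Adjacent pairs: W₁W₂ = 29·2·7 = 406; W₂W₃ = 2·7·8 = 112; W₃W₄ = 7·8·10 = 560; W₄W₅ = 8·10·43 = 3440.
Length 3: W₁..W₃: k=1: 0+112+29·2·8=576; k=2: 406+0+29·7·8=2030 → min 576 | W₂..W₄: k=2: 0+560+2·7·10=700; k=3: 112+0+2·8·10=272 → min 272 | W₃..W₅: k=3: 0+3440+7·8·43=5848; k=4: 560+0+7·10·43=3570 → min 3570.
Length 4: W₁..W₄: k=1: 0+272+29·2·10=852; k=2: 406+560+29·7·10=2996; k=3: 576+0+29·8·10=2896 → min 852 | W₂..W₅: k=2: 0+3570+2·7·43=4172; k=3: 112+3440+2·8·43=4240; k=4: 272+0+2·10·43=1132 → min 1132.
Length 5: W₁..W₅: k=1: 0+1132+29·2·43=3626; k=2: 406+3570+29·7·43=12705; k=3: 576+3440+29·8·43=13992; k=4: 852+0+29·10·43=13322 → min 3626.
Optimal parenthesization: (W₁(((W₂W₃)W₄)W₅)) with cost 3626.

3626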